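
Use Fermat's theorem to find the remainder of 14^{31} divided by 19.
2

By Fermat's Little Theorem, a^(p-1) ≡ 1 (mod p) for prime p and gcd(a, p) = 1
Here p = 19, so 14^18 ≡ 1 (mod 19)
We can reduce the exponent: 31 mod 18 = 13
So 14^31 ≡ 14^13 (mod 19)
Computing: 14^13 mod 19 = 2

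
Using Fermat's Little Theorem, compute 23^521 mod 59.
By Fermat: 23^{58} ≡ 1 (mod 59). 521 = 8×58 + 57. So 23^{521} ≡ 23^{57} ≡ 18 (mod 59)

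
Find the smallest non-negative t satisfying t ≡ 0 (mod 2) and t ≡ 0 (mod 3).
M = 2 × 3 = 6. M₁ = 3, y₁ ≡ 1 (mod 2). M₂ = 2, y₂ ≡ 2 (mod 3). t = 0×3×1 + 0×2×2 ≡ 0 (mod 6)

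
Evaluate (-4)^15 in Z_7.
Using Fermat: (-4)^{6} ≡ 1 (mod 7). 15 ≡ 3 (mod 6). So (-4)^{15} ≡ (-4)^{3} ≡ 6 (mod 7)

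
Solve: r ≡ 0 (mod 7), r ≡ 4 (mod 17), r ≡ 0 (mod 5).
M = 7 × 17 × 5 = 595. M₁ = 85, y₁ ≡ 1 (mod 7). M₂ = 35, y₂ ≡ 1 (mod 17). M₃ = 119, y₃ ≡ 4 (mod 5). r = 0×85×1 + 4×35×1 + 0×119×4 ≡ 140 (mod 595)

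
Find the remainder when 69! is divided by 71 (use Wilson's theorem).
(70)! = (69)! × (70) ≡ -1 (mod 71). So (69)! ≡ -1 × (70)^(-1) ≡ (-1)×(-1) = 1 (mod 71)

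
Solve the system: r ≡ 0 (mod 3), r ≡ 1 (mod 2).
M = 3 × 2 = 6. M₁ = 2, y₁ ≡ 2 (mod 3). M₂ = 3, y₂ ≡ 1 (mod 2). r = 0×2×2 + 1×3×1 ≡ 3 (mod 6)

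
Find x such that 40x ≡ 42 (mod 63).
42

Since gcd(40, 63) = 1 divides 42, a solution exists.
Multiply both sides by the inverse of 40 mod 63:
  40^(-1) mod 63 = 52
  x ≡ 52 × 42 ≡ 2184 ≡ 42 (mod 63)
Verification: 40 × 42 = 1680 = 26 × 63 + 42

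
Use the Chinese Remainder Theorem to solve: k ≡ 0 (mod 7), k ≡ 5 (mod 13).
M = 7 × 13 = 91. M₁ = 13, y₁ ≡ 6 (mod 7). M₂ = 7, y₂ ≡ 2 (mod 13). k = 0×13×6 + 5×7×2 ≡ 70 (mod 91)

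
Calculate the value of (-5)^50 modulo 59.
Using repeated squaring. (-5) ≡ 54 (mod 59). 50 = 32 + 16 + 2 (binary 110010). Repeated squaring mod 59: 54^1 ≡ 54; 54^2 ≡ 54² = 2916 ≡ 25; 54^4 ≡ 25² = 625 ≡ 35; 54^8 ≡ 35² = 1225 ≡ 45; 54^16 ≡ 45² = 2025 ≡ 19; 54^32 ≡ 19² = 361 ≡ 7. Multiply: (-5)^50 ≡ 54^32 × 54^16 × 54^2 ≡ 7 × 19 × 25 (mod 59): 7 × 19 = 133 ≡ 15; 15 × 25 = 375 ≡ 21. So (-5)^50 ≡ 21 (mod 59).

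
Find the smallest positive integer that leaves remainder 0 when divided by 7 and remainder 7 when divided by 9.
M = 7 × 9 = 63. M₁ = 9, y₁ ≡ 4 (mod 7). M₂ = 7, y₂ ≡ 4 (mod 9). m = 0×9×4 + 7×7×4 ≡ 7 (mod 63). The smallest positive such number is 7.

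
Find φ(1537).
1456

Prime factorization: 1537 = 29 × 53
Using the formula φ(n) = n × Π(1 - 1/p) for each prime factor p:
φ(1537) = 1537 × (1 - 1/29) × (1 - 1/53)
φ(1537) = 1456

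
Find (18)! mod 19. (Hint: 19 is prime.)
By Wilson's theorem, (18)! ≡ -1 ≡ 18 (mod 19)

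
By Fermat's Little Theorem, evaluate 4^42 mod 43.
By Fermat's Little Theorem, 4^{42} ≡ 1 (mod 43) since 43 is prime and gcd(4, 43) = 1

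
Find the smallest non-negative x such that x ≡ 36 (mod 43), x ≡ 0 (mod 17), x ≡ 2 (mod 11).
7174

Using the Chinese Remainder Theorem:
M = product of moduli = 8041
For equation 1: M_1 = 187, 187 ≡ 15 (mod 43), inverse of 187 mod 43 is 23 (check: 15 × 23 = 345 ≡ 1 (mod 43))
For equation 2: M_2 = 473, 473 ≡ 14 (mod 17), inverse of 473 mod 17 is 11 (check: 14 × 11 = 154 ≡ 1 (mod 17))
For equation 3: M_3 = 731, 731 ≡ 5 (mod 11), inverse of 731 mod 11 is 9 (check: 5 × 9 = 45 ≡ 1 (mod 11))
Combine: x ≡ Σ r_i×M_i×(M_i⁻¹ mod m_i) = 36×187×23 + 0×473×11 + 2×731×9 = 154836 + 0 + 13158 = 167994
167994 mod 8041 = 7174
x ≡ 7174 (mod 8041)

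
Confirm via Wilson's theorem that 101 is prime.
(100)! mod 101 = 100. Since this equals -1 (mod 101), Wilson confirms 101 is prime.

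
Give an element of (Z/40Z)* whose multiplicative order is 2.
9 has order 2 mod 40 since 9^{2} ≡ 1 (mod 40) and no smaller power works.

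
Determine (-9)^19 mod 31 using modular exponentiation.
Using repeated squaring. (-9) ≡ 22 (mod 31). 19 = 16 + 2 + 1 (binary 10011). Repeated squaring mod 31: 22^1 ≡ 22; 22^2 ≡ 22² = 484 ≡ 19; 22^4 ≡ 19² = 361 ≡ 20; 22^8 ≡ 20² = 400 ≡ 28; 22^16 ≡ 28² = 784 ≡ 9. Multiply: (-9)^19 ≡ 22^16 × 22^2 × 22^1 ≡ 9 × 19 × 22 (mod 31): 9 × 19 = 171 ≡ 16; 16 × 22 = 352 ≡ 11. So (-9)^19 ≡ 11 (mod 31).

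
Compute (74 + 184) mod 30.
18

(74 + 184) = 258
258 mod 30 = 18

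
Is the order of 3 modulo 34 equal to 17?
No, the actual order is 16, not 17.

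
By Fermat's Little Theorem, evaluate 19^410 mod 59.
By Fermat: 19^{58} ≡ 1 (mod 59). 410 = 7×58 + 4. So 19^{410} ≡ 19^{4} ≡ 49 (mod 59)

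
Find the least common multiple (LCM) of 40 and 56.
280

First find GCD(40, 56) using the Euclidean algorithm:
40 = 0 × 56 + 40
56 = 1 × 40 + 16
40 = 2 × 16 + 8
16 = 2 × 8 + 0
GCD(40, 56) = 8

LCM formula: LCM(a, b) = (a × b) / GCD(a, b)
LCM(40, 56) = (40 × 56) / 8
LCM(40, 56) = 2240 / 8
LCM(40, 56) = 280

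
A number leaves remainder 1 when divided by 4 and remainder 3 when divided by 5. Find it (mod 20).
M = 4 × 5 = 20. M₁ = 5, y₁ ≡ 1 (mod 4). M₂ = 4, y₂ ≡ 4 (mod 5). r = 1×5×1 + 3×4×4 ≡ 13 (mod 20)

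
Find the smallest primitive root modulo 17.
p - 1 = 16 has prime divisors 2. h is a primitive root mod 17 iff h^(16/q) ≢ 1 (mod 17) for each such q.
h = 2: 2^8 ≡ 1 (mod 17); 2^8 ≡ 1, so not a primitive root.
h = 3: 3^8 ≡ 16 (mod 17); none is 1, so 3 has order 16 and is a primitive root.
The smallest primitive root mod 17 is g = 3.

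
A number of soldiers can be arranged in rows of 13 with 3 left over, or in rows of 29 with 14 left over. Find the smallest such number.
M = 13 × 29 = 377. M₁ = 29, y₁ ≡ 9 (mod 13). M₂ = 13, y₂ ≡ 9 (mod 29). n = 3×29×9 + 14×13×9 ≡ 159 (mod 377). The smallest positive such number is 159.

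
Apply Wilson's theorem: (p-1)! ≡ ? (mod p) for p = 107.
By Wilson's theorem, (106)! ≡ -1 ≡ 106 (mod 107)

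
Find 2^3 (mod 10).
3 = 2 + 1 (binary 11). Repeated squaring mod 10: 2^1 ≡ 2; 2^2 ≡ 2² = 4 ≡ 4. Multiply: 2^3 = 2^2 × 2^1 ≡ 4 × 2 (mod 10): 4 × 2 = 8 ≡ 8. So 2^3 ≡ 8 (mod 10).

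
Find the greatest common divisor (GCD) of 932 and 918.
2

Using the Euclidean algorithm:
932 = 1 × 918 + 14
918 = 65 × 14 + 8
14 = 1 × 8 + 6
8 = 1 × 6 + 2
6 = 3 × 2 + 0

GCD(932, 918) = 2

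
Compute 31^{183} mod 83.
61

Using successive squaring:
Binary expansion of 183: 10110111
Powers of 31 mod 83 (each is the square of the previous):
  31^1 ≡ 31 (mod 83)
  31^2 ≡ 31² = 961 ≡ 48 (mod 83)
  31^4 ≡ 48² = 2304 ≡ 63 (mod 83)
  31^8 ≡ 63² = 3969 ≡ 68 (mod 83)
  31^16 ≡ 68² = 4624 ≡ 59 (mod 83)
  31^32 ≡ 59² = 3481 ≡ 78 (mod 83)
  31^64 ≡ 78² = 6084 ≡ 25 (mod 83)
  31^128 ≡ 25² = 625 ≡ 44 (mod 83)
183 = 128 + 32 + 16 + 4 + 2 + 1, so 31^183 = 31^128 × 31^32 × 31^16 × 31^4 × 31^2 × 31^1 ≡ 44 × 78 × 59 × 63 × 48 × 31 (mod 83)
Multiplying step by step:
  44 × 78 = 3432 ≡ 29 (mod 83)
  29 × 59 = 1711 ≡ 51 (mod 83)
  51 × 63 = 3213 ≡ 59 (mod 83)
  59 × 48 = 2832 ≡ 10 (mod 83)
  10 × 31 = 310 ≡ 61 (mod 83)
Result: 31^183 ≡ 61 (mod 83)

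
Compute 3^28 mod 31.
Using repeated squaring. 28 = 16 + 8 + 4 (binary 11100). Repeated squaring mod 31: 3^1 ≡ 3; 3^2 ≡ 3² = 9 ≡ 9; 3^4 ≡ 9² = 81 ≡ 19; 3^8 ≡ 19² = 361 ≡ 20; 3^16 ≡ 20² = 400 ≡ 28. Multiply: 3^28 = 3^16 × 3^8 × 3^4 ≡ 28 × 20 × 19 (mod 31): 28 × 20 = 560 ≡ 2; 2 × 19 = 38 ≡ 7. So 3^28 ≡ 7 (mod 31).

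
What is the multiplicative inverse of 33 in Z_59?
34

Using Extended Euclidean Algorithm:
gcd(33, 59) = 1
Bezout coefficients: 33 × -25 + 59 × 14 = 1
So 33 × -25 ≡ 1 (mod 59)
The inverse is -25 mod 59 = 34
Verification: 33 × 34 = 1122 = 19 × 59 + 1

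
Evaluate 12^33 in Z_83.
Using repeated squaring. 33 = 32 + 1 (binary 100001). Repeated squaring mod 83: 12^1 ≡ 12; 12^2 ≡ 12² = 144 ≡ 61; 12^4 ≡ 61² = 3721 ≡ 69; 12^8 ≡ 69² = 4761 ≡ 30; 12^16 ≡ 30² = 900 ≡ 70; 12^32 ≡ 70² = 4900 ≡ 3. Multiply: 12^33 = 12^32 × 12^1 ≡ 3 × 12 (mod 83): 3 × 12 = 36 ≡ 36. So 12^33 ≡ 36 (mod 83).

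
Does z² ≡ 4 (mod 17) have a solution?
By Euler's criterion: 4^{8} ≡ 1 (mod 17). Since this equals 1, 4 is a QR.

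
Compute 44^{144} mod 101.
87

Using successive squaring:
Binary expansion of 144: 10010000
Powers of 44 mod 101 (each is the square of the previous):
  44^1 ≡ 44 (mod 101)
  44^2 ≡ 44² = 1936 ≡ 17 (mod 101)
  44^4 ≡ 17² = 289 ≡ 87 (mod 101)
  44^8 ≡ 87² = 7569 ≡ 95 (mod 101)
  44^16 ≡ 95² = 9025 ≡ 36 (mod 101)
  44^32 ≡ 36² = 1296 ≡ 84 (mod 101)
  44^64 ≡ 84² = 7056 ≡ 87 (mod 101)
  44^128 ≡ 87² = 7569 ≡ 95 (mod 101)
144 = 128 + 16, so 44^144 = 44^128 × 44^16 ≡ 95 × 36 (mod 101)
Multiplying step by step:
  95 × 36 = 3420 ≡ 87 (mod 101)
Result: 44^144 ≡ 87 (mod 101)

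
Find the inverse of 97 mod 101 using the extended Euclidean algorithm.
Extended GCD: 97(25) + 101(-24) = 1. So 97^(-1) ≡ 25 ≡ 25 (mod 101). Verify: 97 × 25 = 2425 ≡ 1 (mod 101)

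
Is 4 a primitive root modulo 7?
No

To verify, check if 4^(6/q) ≢ 1 (mod 7) for each prime divisor q of 6
Divisors of 6 = 6: [1, 2, 3, 6]
  4^(6/2) = 4^3 ≡ 1 (mod 7)
  4^(6/3) = 4^2 ≡ 2 (mod 7)
Conclusion: 4 is not a primitive root modulo 7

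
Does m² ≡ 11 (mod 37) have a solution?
By Euler's criterion: 11^{18} ≡ 1 (mod 37). Since this equals 1, 11 is a QR.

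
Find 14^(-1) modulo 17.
11

Using Extended Euclidean Algorithm:
gcd(14, 17) = 1
Bezout coefficients: 14 × -6 + 17 × 5 = 1
So 14 × -6 ≡ 1 (mod 17)
The inverse is -6 mod 17 = 11
Verification: 14 × 11 = 154 = 9 × 17 + 1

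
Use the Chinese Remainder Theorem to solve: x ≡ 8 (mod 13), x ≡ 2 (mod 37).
372

Using the Chinese Remainder Theorem:
M = product of moduli = 481
For equation 1: M_1 = 37, 37 ≡ 11 (mod 13), inverse of 37 mod 13 is 6 (check: 11 × 6 = 66 ≡ 1 (mod 13))
For equation 2: M_2 = 13, 13 ≡ 13 (mod 37), inverse of 13 mod 37 is 20 (check: 13 × 20 = 260 ≡ 1 (mod 37))
Combine: x ≡ Σ r_i×M_i×(M_i⁻¹ mod m_i) = 8×37×6 + 2×13×20 = 1776 + 520 = 2296
2296 mod 481 = 372
x ≡ 372 (mod 481)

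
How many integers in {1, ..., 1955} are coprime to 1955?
1408

Prime factorization: 1955 = 5 × 17 × 23
Using the formula φ(n) = n × Π(1 - 1/p) for each prime factor p:
φ(1955) = 1955 × (1 - 1/5) × (1 - 1/17) × (1 - 1/23)
φ(1955) = 1408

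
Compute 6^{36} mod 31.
1

Using successive squaring:
Binary expansion of 36: 100100
Powers of 6 mod 31 (each is the square of the previous):
  6^1 ≡ 6 (mod 31)
  6^2 ≡ 6² = 36 ≡ 5 (mod 31)
  6^4 ≡ 5² = 25 ≡ 25 (mod 31)
  6^8 ≡ 25² = 625 ≡ 5 (mod 31)
  6^16 ≡ 5² = 25 ≡ 25 (mod 31)
  6^32 ≡ 25² = 625 ≡ 5 (mod 31)
36 = 32 + 4, so 6^36 = 6^32 × 6^4 ≡ 5 × 25 (mod 31)
Multiplying step by step:
  5 × 25 = 125 ≡ 1 (mod 31)
Result: 6^36 ≡ 1 (mod 31)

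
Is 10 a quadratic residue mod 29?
By Euler's criterion: 10^{14} ≡ 28 (mod 29). Since this equals -1 (≡ 28), 10 is not a QR.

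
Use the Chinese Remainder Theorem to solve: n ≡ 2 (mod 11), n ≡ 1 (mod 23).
M = 11 × 23 = 253. M₁ = 23, y₁ ≡ 1 (mod 11). M₂ = 11, y₂ ≡ 21 (mod 23). n = 2×23×1 + 1×11×21 ≡ 24 (mod 253)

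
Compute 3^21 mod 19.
Using Fermat: 3^{18} ≡ 1 (mod 19). 21 ≡ 3 (mod 18). So 3^{21} ≡ 3^{3} ≡ 8 (mod 19)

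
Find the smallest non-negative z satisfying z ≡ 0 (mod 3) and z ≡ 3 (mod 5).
M = 3 × 5 = 15. M₁ = 5, y₁ ≡ 2 (mod 3). M₂ = 3, y₂ ≡ 2 (mod 5). z = 0×5×2 + 3×3×2 ≡ 3 (mod 15)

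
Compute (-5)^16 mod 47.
Using repeated squaring. (-5) ≡ 42 (mod 47). 16 = 16 (binary 10000). Repeated squaring mod 47: 42^1 ≡ 42; 42^2 ≡ 42² = 1764 ≡ 25; 42^4 ≡ 25² = 625 ≡ 14; 42^8 ≡ 14² = 196 ≡ 8; 42^16 ≡ 8² = 64 ≡ 17. So (-5)^16 ≡ 17 (mod 47).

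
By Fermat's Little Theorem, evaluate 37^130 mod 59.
By Fermat: 37^{58} ≡ 1 (mod 59). 130 = 2×58 + 14. So 37^{130} ≡ 37^{14} ≡ 46 (mod 59)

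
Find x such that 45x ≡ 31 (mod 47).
8

Since gcd(45, 47) = 1 divides 31, a solution exists.
Multiply both sides by the inverse of 45 mod 47:
  45^(-1) mod 47 = 23
  x ≡ 23 × 31 ≡ 713 ≡ 8 (mod 47)
Verification: 45 × 8 = 360 = 7 × 47 + 31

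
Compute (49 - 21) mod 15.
13

(49 - 21) = 28
28 mod 15 = 13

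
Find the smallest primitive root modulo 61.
2

A primitive root g modulo p has order p-1 = 60
Prime divisors of 60: [2, 3, 5]
g is a primitive root iff g^(60/q) ≢ 1 (mod 61) for each prime divisor q
Testing small values:
  g = 2: 2^30 ≡ 60, 2^20 ≡ 47, 2^12 ≡ 9 (mod 61) → none is 1, primitive root!
The smallest primitive root is 2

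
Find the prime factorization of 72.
2^3 × 3^2

Divide by primes starting from smallest:
72 ÷ 2 = 36
36 ÷ 2 = 18
18 ÷ 2 = 9
9 ÷ 3 = 3
3 ÷ 3 = 1

72 = 2^3 × 3^2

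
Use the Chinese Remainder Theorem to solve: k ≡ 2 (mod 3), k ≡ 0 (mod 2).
M = 3 × 2 = 6. M₁ = 2, y₁ ≡ 2 (mod 3). M₂ = 3, y₂ ≡ 1 (mod 2). k = 2×2×2 + 0×3×1 ≡ 2 (mod 6)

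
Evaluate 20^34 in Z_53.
Using repeated squaring. 34 = 32 + 2 (binary 100010). Repeated squaring mod 53: 20^1 ≡ 20; 20^2 ≡ 20² = 400 ≡ 29; 20^4 ≡ 29² = 841 ≡ 46; 20^8 ≡ 46² = 2116 ≡ 49; 20^16 ≡ 49² = 2401 ≡ 16; 20^32 ≡ 16² = 256 ≡ 44. Multiply: 20^34 = 20^32 × 20^2 ≡ 44 × 29 (mod 53): 44 × 29 = 1276 ≡ 4. So 20^34 ≡ 4 (mod 53).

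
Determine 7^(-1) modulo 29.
7^(-1) ≡ 25 (mod 29). Verification: 7 × 25 = 175 ≡ 1 (mod 29)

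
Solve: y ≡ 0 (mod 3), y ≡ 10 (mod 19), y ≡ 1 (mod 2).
M = 3 × 19 × 2 = 114. M₁ = 38, y₁ ≡ 2 (mod 3). M₂ = 6, y₂ ≡ 16 (mod 19). M₃ = 57, y₃ ≡ 1 (mod 2). y = 0×38×2 + 10×6×16 + 1×57×1 ≡ 105 (mod 114)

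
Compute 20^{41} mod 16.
0

Using successive squaring:
Binary expansion of 41: 101001
Powers of 20 mod 16 (each is the square of the previous):
  20^1 ≡ 4 (mod 16)
  20^2 ≡ 4² = 16 ≡ 0 (mod 16)
  20^4 ≡ 0² = 0 ≡ 0 (mod 16)
  20^8 ≡ 0² = 0 ≡ 0 (mod 16)
  20^16 ≡ 0² = 0 ≡ 0 (mod 16)
  20^32 ≡ 0² = 0 ≡ 0 (mod 16)
41 = 32 + 8 + 1, so 20^41 = 20^32 × 20^8 × 20^1 ≡ 0 × 0 × 4 (mod 16)
Multiplying step by step:
  0 × 0 = 0 ≡ 0 (mod 16)
  0 × 4 = 0 ≡ 0 (mod 16)
Result: 20^41 ≡ 0 (mod 16)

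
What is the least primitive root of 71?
7

A primitive root g modulo p has order p-1 = 70
Prime divisors of 70: [2, 5, 7]
g is a primitive root iff g^(70/q) ≢ 1 (mod 71) for each prime divisor q
Testing small values:
  g = 2: 2^35 ≡ 1, 2^14 ≡ 54, 2^10 ≡ 30 (mod 71) → 2^35 ≡ 1, not primitive root
  g = 3: 3^35 ≡ 1, 3^14 ≡ 54, 3^10 ≡ 48 (mod 71) → 3^35 ≡ 1, not primitive root
  g = 4: 4^35 ≡ 1, 4^14 ≡ 5, 4^10 ≡ 48 (mod 71) → 4^35 ≡ 1, not primitive root
  g = 5: 5^35 ≡ 1, 5^14 ≡ 57, 5^10 ≡ 1 (mod 71) → 5^35 ≡ 1, not primitive root
  g = 6: 6^35 ≡ 1, 6^14 ≡ 5, 6^10 ≡ 20 (mod 71) → 6^35 ≡ 1, not primitive root
  g = 7: 7^35 ≡ 70, 7^14 ≡ 54, 7^10 ≡ 45 (mod 71) → none is 1, primitive root!
The smallest primitive root is 7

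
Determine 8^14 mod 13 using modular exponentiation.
Using Fermat: 8^{12} ≡ 1 (mod 13). 14 ≡ 2 (mod 12). So 8^{14} ≡ 8^{2} ≡ 12 (mod 13)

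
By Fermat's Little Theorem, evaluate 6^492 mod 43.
By Fermat: 6^{42} ≡ 1 (mod 43). 492 ≡ 30 (mod 42). So 6^{492} ≡ 6^{30} ≡ 1 (mod 43)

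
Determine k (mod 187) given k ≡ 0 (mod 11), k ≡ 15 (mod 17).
66

Using the Chinese Remainder Theorem:
M = product of moduli = 187
For equation 1: M_1 = 17, 17 ≡ 6 (mod 11), inverse of 17 mod 11 is 2 (check: 6 × 2 = 12 ≡ 1 (mod 11))
For equation 2: M_2 = 11, 11 ≡ 11 (mod 17), inverse of 11 mod 17 is 14 (check: 11 × 14 = 154 ≡ 1 (mod 17))
Combine: k ≡ Σ r_i×M_i×(M_i⁻¹ mod m_i) = 0×17×2 + 15×11×14 = 0 + 2310 = 2310
2310 mod 187 = 66
k ≡ 66 (mod 187)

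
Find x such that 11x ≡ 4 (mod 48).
44

Since gcd(11, 48) = 1 divides 4, a solution exists.
Multiply both sides by the inverse of 11 mod 48:
  11^(-1) mod 48 = 35
  x ≡ 35 × 4 ≡ 140 ≡ 44 (mod 48)
Verification: 11 × 44 = 484 = 10 × 48 + 4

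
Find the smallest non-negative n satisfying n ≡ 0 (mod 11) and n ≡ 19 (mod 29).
M = 11 × 29 = 319. M₁ = 29, y₁ ≡ 8 (mod 11). M₂ = 11, y₂ ≡ 8 (mod 29). n = 0×29×8 + 19×11×8 ≡ 77 (mod 319)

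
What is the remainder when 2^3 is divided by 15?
3 = 2 + 1 (binary 11). Repeated squaring mod 15: 2^1 ≡ 2; 2^2 ≡ 2² = 4 ≡ 4. Multiply: 2^3 = 2^2 × 2^1 ≡ 4 × 2 (mod 15): 4 × 2 = 8 ≡ 8. So 2^3 ≡ 8 (mod 15).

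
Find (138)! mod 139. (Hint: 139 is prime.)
By Wilson's theorem, (138)! ≡ -1 ≡ 138 (mod 139)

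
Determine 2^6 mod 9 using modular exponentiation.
6 = 4 + 2 (binary 110). Repeated squaring mod 9: 2^1 ≡ 2; 2^2 ≡ 2² = 4 ≡ 4; 2^4 ≡ 4² = 16 ≡ 7. Multiply: 2^6 = 2^4 × 2^2 ≡ 7 × 4 (mod 9): 7 × 4 = 28 ≡ 1. So 2^6 ≡ 1 (mod 9).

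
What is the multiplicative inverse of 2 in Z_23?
12

Using Extended Euclidean Algorithm:
gcd(2, 23) = 1
Bezout coefficients: 2 × -11 + 23 × 1 = 1
So 2 × -11 ≡ 1 (mod 23)
The inverse is -11 mod 23 = 12
Verification: 2 × 12 = 24 = 1 × 23 + 1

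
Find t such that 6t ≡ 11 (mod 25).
6

Since gcd(6, 25) = 1 divides 11, a solution exists.
Multiply both sides by the inverse of 6 mod 25:
  6^(-1) mod 25 = 21
  x ≡ 21 × 11 ≡ 231 ≡ 6 (mod 25)
Verification: 6 × 6 = 36 = 1 × 25 + 11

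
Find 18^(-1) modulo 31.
19

Using Extended Euclidean Algorithm:
gcd(18, 31) = 1
Bezout coefficients: 18 × -12 + 31 × 7 = 1
So 18 × -12 ≡ 1 (mod 31)
The inverse is -12 mod 31 = 19
Verification: 18 × 19 = 342 = 11 × 31 + 1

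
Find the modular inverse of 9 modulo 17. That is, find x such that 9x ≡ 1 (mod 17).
2

Using Extended Euclidean Algorithm:
gcd(9, 17) = 1
Bezout coefficients: 9 × 2 + 17 × -1 = 1
So 9 × 2 ≡ 1 (mod 17)
The inverse is 2 mod 17 = 2
Verification: 9 × 2 = 18 = 1 × 17 + 1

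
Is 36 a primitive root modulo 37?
No

To verify, check if 36^(36/q) ≢ 1 (mod 37) for each prime divisor q of 36
Divisors of 36 = 36: [1, 2, 3, 4, 6, 9, 12, 18, 36]
  36^(36/2) = 36^18 ≡ 1 (mod 37)
  36^(36/3) = 36^12 ≡ 1 (mod 37)
Conclusion: 36 is not a primitive root modulo 37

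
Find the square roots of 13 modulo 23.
The square roots of 13 mod 23 are 6 and 17. Verify: 6² = 36 ≡ 13 (mod 23)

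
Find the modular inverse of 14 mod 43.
14^(-1) ≡ 40 (mod 43). Verification: 14 × 40 = 560 ≡ 1 (mod 43)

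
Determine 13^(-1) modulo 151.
13^(-1) ≡ 93 (mod 151). Verification: 13 × 93 = 1209 ≡ 1 (mod 151)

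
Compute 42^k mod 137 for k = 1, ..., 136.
g^1, g^2, ..., g^{136} mod 137: {42, 120, 108, 15, 82, 19, 113, 88, 134, 11, 51, 87, 92, 28, 80, 72, 10, 9, 104, 121, 13, 135, 53, 34, 58, 107, 110, 99, 48, 98, 6, 115, 35, 100, 90, 81, 114, 130, 117, 119, 66, 32, 111, 4, 31, 69, 21, 60, 54, 76, 41, 78, 125, 44, 67, 74, 94, 112, 46, 14, 40, 36, 5, 73, 52, 129, 75, 136, 95, 17, 29, 122, 55, 118, 24, 49, 3, 126, 86, 50, 45, 109, 57, 65, 127, 128, 33, 16, 124, 2, 84, 103, 79, 30, 27, 38, 89, 39, 131, 22, 102, 37, 47, 56, 23, 7, 20, 18, 71, 105, 26, 133, 106, 68, 116, 77, 83, 61, 96, 59, 12, 93, 70, 63, 43, 25, 91, 123, 97, 101, 132, 64, 85, 8, 62, 1}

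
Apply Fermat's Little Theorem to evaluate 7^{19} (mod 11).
8

By Fermat's Little Theorem, a^(p-1) ≡ 1 (mod p) for prime p and gcd(a, p) = 1
Here p = 11, so 7^10 ≡ 1 (mod 11)
We can reduce the exponent: 19 mod 10 = 9
So 7^19 ≡ 7^9 (mod 11)
Computing: 7^9 mod 11 = 8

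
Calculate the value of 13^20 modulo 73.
Using repeated squaring. 20 = 16 + 4 (binary 10100). Repeated squaring mod 73: 13^1 ≡ 13; 13^2 ≡ 13² = 169 ≡ 23; 13^4 ≡ 23² = 529 ≡ 18; 13^8 ≡ 18² = 324 ≡ 32; 13^16 ≡ 32² = 1024 ≡ 2. Multiply: 13^20 = 13^16 × 13^4 ≡ 2 × 18 (mod 73): 2 × 18 = 36 ≡ 36. So 13^20 ≡ 36 (mod 73).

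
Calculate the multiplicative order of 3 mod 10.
Powers of 3 mod 10: 3^1≡3, 3^2≡9, 3^3≡7, 3^4≡1. Order = 4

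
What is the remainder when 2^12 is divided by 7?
Using Fermat: 2^{6} ≡ 1 (mod 7). 12 ≡ 0 (mod 6). So 2^{12} ≡ 2^{0} ≡ 1 (mod 7)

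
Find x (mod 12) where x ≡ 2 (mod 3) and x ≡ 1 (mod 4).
M = 3 × 4 = 12. M₁ = 4, y₁ ≡ 1 (mod 3). M₂ = 3, y₂ ≡ 3 (mod 4). x = 2×4×1 + 1×3×3 ≡ 5 (mod 12)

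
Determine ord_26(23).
Powers of 23 mod 26: 23^1≡23, 23^2≡9, 23^3≡25, 23^4≡3, 23^5≡17, 23^6≡1. Order = 6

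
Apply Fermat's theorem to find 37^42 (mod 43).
By Fermat's Little Theorem, 37^{42} ≡ 1 (mod 43) since 43 is prime and gcd(37, 43) = 1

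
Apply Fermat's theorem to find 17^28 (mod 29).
By Fermat's Little Theorem, 17^{28} ≡ 1 (mod 29) since 29 is prime and gcd(17, 29) = 1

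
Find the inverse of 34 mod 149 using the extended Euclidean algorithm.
Extended GCD: 34(57) + 149(-13) = 1. So 34^(-1) ≡ 57 ≡ 57 (mod 149). Verify: 34 × 57 = 1938 ≡ 1 (mod 149)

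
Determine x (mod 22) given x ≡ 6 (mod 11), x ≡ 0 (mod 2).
6

Using the Chinese Remainder Theorem:
M = product of moduli = 22
For equation 1: M_1 = 2, 2 ≡ 2 (mod 11), inverse of 2 mod 11 is 6 (check: 2 × 6 = 12 ≡ 1 (mod 11))
For equation 2: M_2 = 11, 11 ≡ 1 (mod 2), inverse of 11 mod 2 is 1 (check: 1 × 1 = 1 ≡ 1 (mod 2))
Combine: x ≡ Σ r_i×M_i×(M_i⁻¹ mod m_i) = 6×2×6 + 0×11×1 = 72 + 0 = 72
72 mod 22 = 6
x ≡ 6 (mod 22)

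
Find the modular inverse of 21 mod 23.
21^(-1) ≡ 11 (mod 23). Verification: 21 × 11 = 231 ≡ 1 (mod 23)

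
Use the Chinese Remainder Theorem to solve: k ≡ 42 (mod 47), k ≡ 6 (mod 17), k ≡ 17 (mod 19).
6857

Using the Chinese Remainder Theorem:
M = product of moduli = 15181
For equation 1: M_1 = 323, 323 ≡ 41 (mod 47), inverse of 323 mod 47 is 39 (check: 41 × 39 = 1599 ≡ 1 (mod 47))
For equation 2: M_2 = 893, 893 ≡ 9 (mod 17), inverse of 893 mod 17 is 2 (check: 9 × 2 = 18 ≡ 1 (mod 17))
For equation 3: M_3 = 799, 799 ≡ 1 (mod 19), inverse of 799 mod 19 is 1 (check: 1 × 1 = 1 ≡ 1 (mod 19))
Combine: k ≡ Σ r_i×M_i×(M_i⁻¹ mod m_i) = 42×323×39 + 6×893×2 + 17×799×1 = 529074 + 10716 + 13583 = 553373
553373 mod 15181 = 6857
k ≡ 6857 (mod 15181)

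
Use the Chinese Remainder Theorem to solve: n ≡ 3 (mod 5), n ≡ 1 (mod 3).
M = 5 × 3 = 15. M₁ = 3, y₁ ≡ 2 (mod 5). M₂ = 5, y₂ ≡ 2 (mod 3). n = 3×3×2 + 1×5×2 ≡ 13 (mod 15)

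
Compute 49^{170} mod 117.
61

Using successive squaring:
Binary expansion of 170: 10101010
Powers of 49 mod 117 (each is the square of the previous):
  49^1 ≡ 49 (mod 117)
  49^2 ≡ 49² = 2401 ≡ 61 (mod 117)
  49^4 ≡ 61² = 3721 ≡ 94 (mod 117)
  49^8 ≡ 94² = 8836 ≡ 61 (mod 117)
  49^16 ≡ 61² = 3721 ≡ 94 (mod 117)
  49^32 ≡ 94² = 8836 ≡ 61 (mod 117)
  49^64 ≡ 61² = 3721 ≡ 94 (mod 117)
  49^128 ≡ 94² = 8836 ≡ 61 (mod 117)
170 = 128 + 32 + 8 + 2, so 49^170 = 49^128 × 49^32 × 49^8 × 49^2 ≡ 61 × 61 × 61 × 61 (mod 117)
Multiplying step by step:
  61 × 61 = 3721 ≡ 94 (mod 117)
  94 × 61 = 5734 ≡ 1 (mod 117)
  1 × 61 = 61 ≡ 61 (mod 117)
Result: 49^170 ≡ 61 (mod 117)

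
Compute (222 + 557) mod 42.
23

(222 + 557) = 779
779 mod 42 = 23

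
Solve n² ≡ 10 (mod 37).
The square roots of 10 mod 37 are 26 and 11. Verify: 26² = 676 ≡ 10 (mod 37)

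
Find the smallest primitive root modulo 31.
p - 1 = 30 has prime divisors 2, 3, 5. h is a primitive root mod 31 iff h^(30/q) ≢ 1 (mod 31) for each such q.
h = 2: 2^15 ≡ 1, 2^10 ≡ 1, 2^6 ≡ 2 (mod 31); 2^15 ≡ 1, so not a primitive root.
h = 3: 3^15 ≡ 30, 3^10 ≡ 25, 3^6 ≡ 16 (mod 31); none is 1, so 3 has order 30 and is a primitive root.
The smallest primitive root mod 31 is g = 3.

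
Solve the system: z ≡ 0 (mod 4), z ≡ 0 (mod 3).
M = 4 × 3 = 12. M₁ = 3, y₁ ≡ 3 (mod 4). M₂ = 4, y₂ ≡ 1 (mod 3). z = 0×3×3 + 0×4×1 ≡ 0 (mod 12)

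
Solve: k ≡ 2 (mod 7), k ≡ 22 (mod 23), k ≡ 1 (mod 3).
M = 7 × 23 × 3 = 483. M₁ = 69, y₁ ≡ 6 (mod 7). M₂ = 21, y₂ ≡ 11 (mod 23). M₃ = 161, y₃ ≡ 2 (mod 3). k = 2×69×6 + 22×21×11 + 1×161×2 ≡ 436 (mod 483)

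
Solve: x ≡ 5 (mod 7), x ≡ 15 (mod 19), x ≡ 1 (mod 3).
M = 7 × 19 × 3 = 399. M₁ = 57, y₁ ≡ 1 (mod 7). M₂ = 21, y₂ ≡ 10 (mod 19). M₃ = 133, y₃ ≡ 1 (mod 3). x = 5×57×1 + 15×21×10 + 1×133×1 ≡ 376 (mod 399)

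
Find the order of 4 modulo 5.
Powers of 4 mod 5: 4^1≡4, 4^2≡1. Order = 2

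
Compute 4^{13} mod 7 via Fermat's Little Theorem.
4

By Fermat's Little Theorem, a^(p-1) ≡ 1 (mod p) for prime p and gcd(a, p) = 1
Here p = 7, so 4^6 ≡ 1 (mod 7)
We can reduce the exponent: 13 mod 6 = 1
So 4^13 ≡ 4^1 (mod 7)
Computing: 4^1 mod 7 = 4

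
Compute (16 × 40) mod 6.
4

(16 × 40) = 640
640 mod 6 = 4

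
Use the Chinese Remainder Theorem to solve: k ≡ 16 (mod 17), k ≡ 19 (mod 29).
135

Using the Chinese Remainder Theorem:
M = product of moduli = 493
For equation 1: M_1 = 29, 29 ≡ 12 (mod 17), inverse of 29 mod 17 is 10 (check: 12 × 10 = 120 ≡ 1 (mod 17))
For equation 2: M_2 = 17, 17 ≡ 17 (mod 29), inverse of 17 mod 29 is 12 (check: 17 × 12 = 204 ≡ 1 (mod 29))
Combine: k ≡ Σ r_i×M_i×(M_i⁻¹ mod m_i) = 16×29×10 + 19×17×12 = 4640 + 3876 = 8516
8516 mod 493 = 135
k ≡ 135 (mod 493)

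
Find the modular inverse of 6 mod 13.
6^(-1) ≡ 11 (mod 13). Verification: 6 × 11 = 66 ≡ 1 (mod 13)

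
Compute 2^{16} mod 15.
1

Using successive squaring:
Binary expansion of 16: 10000
Powers of 2 mod 15 (each is the square of the previous):
  2^1 ≡ 2 (mod 15)
  2^2 ≡ 2² = 4 ≡ 4 (mod 15)
  2^4 ≡ 4² = 16 ≡ 1 (mod 15)
  2^8 ≡ 1² = 1 ≡ 1 (mod 15)
  2^16 ≡ 1² = 1 ≡ 1 (mod 15)
16 is a power of 2, so 2^16 is the last square: ≡ 1 (mod 15)
Result: 2^16 ≡ 1 (mod 15)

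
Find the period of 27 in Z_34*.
Powers of 27 mod 34: 27^1≡27, 27^2≡15, 27^3≡31, 27^4≡21, 27^5≡23, 27^6≡9, 27^7≡5, 27^8≡33, 27^9≡7, 27^10≡19, 27^11≡3, 27^12≡13, 27^13≡11, 27^14≡25, 27^15≡29, 27^16≡1. Order = 16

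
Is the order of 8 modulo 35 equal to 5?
No, the actual order is 4, not 5.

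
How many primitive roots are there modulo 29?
12

The number of primitive roots modulo p is φ(p-1) = φ(28)
φ(28) = 12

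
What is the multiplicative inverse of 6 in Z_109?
91

Using Extended Euclidean Algorithm:
gcd(6, 109) = 1
Bezout coefficients: 6 × -18 + 109 × 1 = 1
So 6 × -18 ≡ 1 (mod 109)
The inverse is -18 mod 109 = 91
Verification: 6 × 91 = 546 = 5 × 109 + 1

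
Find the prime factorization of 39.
3 × 13

Divide by primes starting from smallest:
39 ÷ 3 = 13
13 ÷ 13 = 1

39 = 3 × 13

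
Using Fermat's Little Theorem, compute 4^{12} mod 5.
1

By Fermat's Little Theorem, a^(p-1) ≡ 1 (mod p) for prime p and gcd(a, p) = 1
Here p = 5, so 4^4 ≡ 1 (mod 5)
We can reduce the exponent: 12 mod 4 = 0
So 4^12 ≡ 4^0 (mod 5)
Computing: 4^0 mod 5 = 1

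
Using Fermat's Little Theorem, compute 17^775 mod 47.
By Fermat: 17^{46} ≡ 1 (mod 47). 775 ≡ 39 (mod 46). So 17^{775} ≡ 17^{39} ≡ 16 (mod 47)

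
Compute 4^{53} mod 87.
34

Using successive squaring:
Binary expansion of 53: 110101
Powers of 4 mod 87 (each is the square of the previous):
  4^1 ≡ 4 (mod 87)
  4^2 ≡ 4² = 16 ≡ 16 (mod 87)
  4^4 ≡ 16² = 256 ≡ 82 (mod 87)
  4^8 ≡ 82² = 6724 ≡ 25 (mod 87)
  4^16 ≡ 25² = 625 ≡ 16 (mod 87)
  4^32 ≡ 16² = 256 ≡ 82 (mod 87)
53 = 32 + 16 + 4 + 1, so 4^53 = 4^32 × 4^16 × 4^4 × 4^1 ≡ 82 × 16 × 82 × 4 (mod 87)
Multiplying step by step:
  82 × 16 = 1312 ≡ 7 (mod 87)
  7 × 82 = 574 ≡ 52 (mod 87)
  52 × 4 = 208 ≡ 34 (mod 87)
Result: 4^53 ≡ 34 (mod 87)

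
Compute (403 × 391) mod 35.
3

(403 × 391) = 157573
157573 mod 35 = 3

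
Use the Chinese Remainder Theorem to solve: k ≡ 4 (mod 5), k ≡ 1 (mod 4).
M = 5 × 4 = 20. M₁ = 4, y₁ ≡ 4 (mod 5). M₂ = 5, y₂ ≡ 1 (mod 4). k = 4×4×4 + 1×5×1 ≡ 9 (mod 20)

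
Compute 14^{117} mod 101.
6

Using successive squaring:
Binary expansion of 117: 1110101
Powers of 14 mod 101 (each is the square of the previous):
  14^1 ≡ 14 (mod 101)
  14^2 ≡ 14² = 196 ≡ 95 (mod 101)
  14^4 ≡ 95² = 9025 ≡ 36 (mod 101)
  14^8 ≡ 36² = 1296 ≡ 84 (mod 101)
  14^16 ≡ 84² = 7056 ≡ 87 (mod 101)
  14^32 ≡ 87² = 7569 ≡ 95 (mod 101)
  14^64 ≡ 95² = 9025 ≡ 36 (mod 101)
117 = 64 + 32 + 16 + 4 + 1, so 14^117 = 14^64 × 14^32 × 14^16 × 14^4 × 14^1 ≡ 36 × 95 × 87 × 36 × 14 (mod 101)
Multiplying step by step:
  36 × 95 = 3420 ≡ 87 (mod 101)
  87 × 87 = 7569 ≡ 95 (mod 101)
  95 × 36 = 3420 ≡ 87 (mod 101)
  87 × 14 = 1218 ≡ 6 (mod 101)
Result: 14^117 ≡ 6 (mod 101)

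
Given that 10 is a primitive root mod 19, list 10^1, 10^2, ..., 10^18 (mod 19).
g^1, g^2, ..., g^{18} mod 19: {10, 5, 12, 6, 3, 11, 15, 17, 18, 9, 14, 7, 13, 16, 8, 4, 2, 1}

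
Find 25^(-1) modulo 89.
57

Using Extended Euclidean Algorithm:
gcd(25, 89) = 1
Bezout coefficients: 25 × -32 + 89 × 9 = 1
So 25 × -32 ≡ 1 (mod 89)
The inverse is -32 mod 89 = 57
Verification: 25 × 57 = 1425 = 16 × 89 + 1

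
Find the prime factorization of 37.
37

Divide by primes starting from smallest:
37 ÷ 37 = 1

37 = 37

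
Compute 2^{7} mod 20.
8

Using successive squaring:
Binary expansion of 7: 111
Powers of 2 mod 20 (each is the square of the previous):
  2^1 ≡ 2 (mod 20)
  2^2 ≡ 2² = 4 ≡ 4 (mod 20)
  2^4 ≡ 4² = 16 ≡ 16 (mod 20)
7 = 4 + 2 + 1, so 2^7 = 2^4 × 2^2 × 2^1 ≡ 16 × 4 × 2 (mod 20)
Multiplying step by step:
  16 × 4 = 64 ≡ 4 (mod 20)
  4 × 2 = 8 ≡ 8 (mod 20)
Result: 2^7 ≡ 8 (mod 20)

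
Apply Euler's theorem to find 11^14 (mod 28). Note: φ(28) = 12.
By Euler: 11^{12} ≡ 1 (mod 28) since gcd(11, 28) = 1. 14 = 1×12 + 2. So 11^{14} ≡ 11^{2} ≡ 9 (mod 28)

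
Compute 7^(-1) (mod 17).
7^(-1) ≡ 5 (mod 17). Verification: 7 × 5 = 35 ≡ 1 (mod 17)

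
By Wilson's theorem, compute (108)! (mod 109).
By Wilson's theorem, (108)! ≡ -1 ≡ 108 (mod 109)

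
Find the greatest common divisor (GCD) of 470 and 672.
2

Using the Euclidean algorithm:
470 = 0 × 672 + 470
672 = 1 × 470 + 202
470 = 2 × 202 + 66
202 = 3 × 66 + 4
66 = 16 × 4 + 2
4 = 2 × 2 + 0

GCD(470, 672) = 2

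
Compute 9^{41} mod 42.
39

Using successive squaring:
Binary expansion of 41: 101001
Powers of 9 mod 42 (each is the square of the previous):
  9^1 ≡ 9 (mod 42)
  9^2 ≡ 9² = 81 ≡ 39 (mod 42)
  9^4 ≡ 39² = 1521 ≡ 9 (mod 42)
  9^8 ≡ 9² = 81 ≡ 39 (mod 42)
  9^16 ≡ 39² = 1521 ≡ 9 (mod 42)
  9^32 ≡ 9² = 81 ≡ 39 (mod 42)
41 = 32 + 8 + 1, so 9^41 = 9^32 × 9^8 × 9^1 ≡ 39 × 39 × 9 (mod 42)
Multiplying step by step:
  39 × 39 = 1521 ≡ 9 (mod 42)
  9 × 9 = 81 ≡ 39 (mod 42)
Result: 9^41 ≡ 39 (mod 42)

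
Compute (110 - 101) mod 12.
9

(110 - 101) = 9
9 mod 12 = 9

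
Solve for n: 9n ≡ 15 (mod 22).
9

Since gcd(9, 22) = 1 divides 15, a solution exists.
Multiply both sides by the inverse of 9 mod 22:
  9^(-1) mod 22 = 5
  x ≡ 5 × 15 ≡ 75 ≡ 9 (mod 22)
Verification: 9 × 9 = 81 = 3 × 22 + 15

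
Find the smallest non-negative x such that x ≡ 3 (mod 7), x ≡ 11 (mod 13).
24

Using the Chinese Remainder Theorem:
M = product of moduli = 91
For equation 1: M_1 = 13, 13 ≡ 6 (mod 7), inverse of 13 mod 7 is 6 (check: 6 × 6 = 36 ≡ 1 (mod 7))
For equation 2: M_2 = 7, 7 ≡ 7 (mod 13), inverse of 7 mod 13 is 2 (check: 7 × 2 = 14 ≡ 1 (mod 13))
Combine: x ≡ Σ r_i×M_i×(M_i⁻¹ mod m_i) = 3×13×6 + 11×7×2 = 234 + 154 = 388
388 mod 91 = 24
x ≡ 24 (mod 91)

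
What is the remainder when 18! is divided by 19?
By Wilson's theorem, (18)! ≡ -1 ≡ 18 (mod 19)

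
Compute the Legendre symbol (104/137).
(104/137) = 104^{68} mod 137 = -1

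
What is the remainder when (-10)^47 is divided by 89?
Using repeated squaring. (-10) ≡ 79 (mod 89). 47 = 32 + 8 + 4 + 2 + 1 (binary 101111). Repeated squaring mod 89: 79^1 ≡ 79; 79^2 ≡ 79² = 6241 ≡ 11; 79^4 ≡ 11² = 121 ≡ 32; 79^8 ≡ 32² = 1024 ≡ 45; 79^16 ≡ 45² = 2025 ≡ 67; 79^32 ≡ 67² = 4489 ≡ 39. Multiply: (-10)^47 ≡ 79^32 × 79^8 × 79^4 × 79^2 × 79^1 ≡ 39 × 45 × 32 × 11 × 79 (mod 89): 39 × 45 = 1755 ≡ 64; 64 × 32 = 2048 ≡ 1; 1 × 11 = 11 ≡ 11; 11 × 79 = 869 ≡ 68. So (-10)^47 ≡ 68 (mod 89).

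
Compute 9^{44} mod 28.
25

Using successive squaring:
Binary expansion of 44: 101100
Powers of 9 mod 28 (each is the square of the previous):
  9^1 ≡ 9 (mod 28)
  9^2 ≡ 9² = 81 ≡ 25 (mod 28)
  9^4 ≡ 25² = 625 ≡ 9 (mod 28)
  9^8 ≡ 9² = 81 ≡ 25 (mod 28)
  9^16 ≡ 25² = 625 ≡ 9 (mod 28)
  9^32 ≡ 9² = 81 ≡ 25 (mod 28)
44 = 32 + 8 + 4, so 9^44 = 9^32 × 9^8 × 9^4 ≡ 25 × 25 × 9 (mod 28)
Multiplying step by step:
  25 × 25 = 625 ≡ 9 (mod 28)
  9 × 9 = 81 ≡ 25 (mod 28)
Result: 9^44 ≡ 25 (mod 28)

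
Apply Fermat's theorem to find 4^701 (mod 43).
By Fermat: 4^{42} ≡ 1 (mod 43). 701 ≡ 29 (mod 42). So 4^{701} ≡ 4^{29} ≡ 4 (mod 43)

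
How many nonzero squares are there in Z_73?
For prime 73, there are (p-1)/2 = (73-1)/2 = 36 quadratic residues (excluding 0).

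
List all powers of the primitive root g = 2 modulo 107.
g^1, g^2, ..., g^{106} mod 107: {2, 4, 8, 16, 32, 64, 21, 42, 84, 61, 15, 30, 60, 13, 26, 52, 104, 101, 95, 83, 59, 11, 22, 44, 88, 69, 31, 62, 17, 34, 68, 29, 58, 9, 18, 36, 72, 37, 74, 41, 82, 57, 7, 14, 28, 56, 5, 10, 20, 40, 80, 53, 106, 105, 103, 99, 91, 75, 43, 86, 65, 23, 46, 92, 77, 47, 94, 81, 55, 3, 6, 12, 24, 48, 96, 85, 63, 19, 38, 76, 45, 90, 73, 39, 78, 49, 98, 89, 71, 35, 70, 33, 66, 25, 50, 100, 93, 79, 51, 102, 97, 87, 67, 27, 54, 1}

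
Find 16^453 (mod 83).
Using Fermat: 16^{82} ≡ 1 (mod 83). 453 ≡ 43 (mod 82). So 16^{453} ≡ 16^{43} ≡ 7 (mod 83)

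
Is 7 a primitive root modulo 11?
p - 1 = 10 has prime divisors 2, 5. Check 7^(10/q) mod 11 for each: 7^(10/2) = 7^5 ≡ 10, 7^(10/5) = 7^2 ≡ 5 (mod 11). None of these is 1, so 7 has order 10 = φ(11), so it is a primitive root mod 11.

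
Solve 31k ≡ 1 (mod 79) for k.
51

Using Extended Euclidean Algorithm:
gcd(31, 79) = 1
Bezout coefficients: 31 × -28 + 79 × 11 = 1
So 31 × -28 ≡ 1 (mod 79)
The inverse is -28 mod 79 = 51
Verification: 31 × 51 = 1581 = 20 × 79 + 1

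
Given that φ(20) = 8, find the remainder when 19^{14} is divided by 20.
By Euler: 19^{8} ≡ 1 (mod 20) since gcd(19, 20) = 1. 14 = 1×8 + 6. So 19^{14} ≡ 19^{6} ≡ 1 (mod 20)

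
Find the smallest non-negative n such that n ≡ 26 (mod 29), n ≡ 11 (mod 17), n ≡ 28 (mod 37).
16382

Using the Chinese Remainder Theorem:
M = product of moduli = 18241
For equation 1: M_1 = 629, 629 ≡ 20 (mod 29), inverse of 629 mod 29 is 16 (check: 20 × 16 = 320 ≡ 1 (mod 29))
For equation 2: M_2 = 1073, 1073 ≡ 2 (mod 17), inverse of 1073 mod 17 is 9 (check: 2 × 9 = 18 ≡ 1 (mod 17))
For equation 3: M_3 = 493, 493 ≡ 12 (mod 37), inverse of 493 mod 37 is 34 (check: 12 × 34 = 408 ≡ 1 (mod 37))
Combine: n ≡ Σ r_i×M_i×(M_i⁻¹ mod m_i) = 26×629×16 + 11×1073×9 + 28×493×34 = 261664 + 106227 + 469336 = 837227
837227 mod 18241 = 16382
n ≡ 16382 (mod 18241)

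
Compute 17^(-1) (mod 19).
9

Using Extended Euclidean Algorithm:
gcd(17, 19) = 1
Bezout coefficients: 17 × 9 + 19 × -8 = 1
So 17 × 9 ≡ 1 (mod 19)
The inverse is 9 mod 19 = 9
Verification: 17 × 9 = 153 = 8 × 19 + 1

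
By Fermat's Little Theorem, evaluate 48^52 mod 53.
By Fermat's Little Theorem, 48^{52} ≡ 1 (mod 53) since 53 is prime and gcd(48, 53) = 1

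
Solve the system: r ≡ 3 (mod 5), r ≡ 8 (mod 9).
M = 5 × 9 = 45. M₁ = 9, y₁ ≡ 4 (mod 5). M₂ = 5, y₂ ≡ 2 (mod 9). r = 3×9×4 + 8×5×2 ≡ 8 (mod 45)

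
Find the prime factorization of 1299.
3 × 433

Divide by primes starting from smallest:
1299 ÷ 3 = 433
433 ÷ 433 = 1

1299 = 3 × 433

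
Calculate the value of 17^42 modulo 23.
Using Fermat: 17^{22} ≡ 1 (mod 23). 42 ≡ 20 (mod 22). So 17^{42} ≡ 17^{20} ≡ 16 (mod 23)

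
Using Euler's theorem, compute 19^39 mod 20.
By Euler: 19^{8} ≡ 1 (mod 20) since gcd(19, 20) = 1. 39 = 4×8 + 7. So 19^{39} ≡ 19^{7} ≡ 19 (mod 20)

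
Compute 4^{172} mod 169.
113

Using successive squaring:
Binary expansion of 172: 10101100
Powers of 4 mod 169 (each is the square of the previous):
  4^1 ≡ 4 (mod 169)
  4^2 ≡ 4² = 16 ≡ 16 (mod 169)
  4^4 ≡ 16² = 256 ≡ 87 (mod 169)
  4^8 ≡ 87² = 7569 ≡ 133 (mod 169)
  4^16 ≡ 133² = 17689 ≡ 113 (mod 169)
  4^32 ≡ 113² = 12769 ≡ 94 (mod 169)
  4^64 ≡ 94² = 8836 ≡ 48 (mod 169)
  4^128 ≡ 48² = 2304 ≡ 107 (mod 169)
172 = 128 + 32 + 8 + 4, so 4^172 = 4^128 × 4^32 × 4^8 × 4^4 ≡ 107 × 94 × 133 × 87 (mod 169)
Multiplying step by step:
  107 × 94 = 10058 ≡ 87 (mod 169)
  87 × 133 = 11571 ≡ 79 (mod 169)
  79 × 87 = 6873 ≡ 113 (mod 169)
Result: 4^172 ≡ 113 (mod 169)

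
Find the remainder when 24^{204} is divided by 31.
By Fermat: 24^{30} ≡ 1 (mod 31). 204 = 6×30 + 24. So 24^{204} ≡ 24^{24} ≡ 8 (mod 31)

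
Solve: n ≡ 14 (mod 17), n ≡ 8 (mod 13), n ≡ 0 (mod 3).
M = 17 × 13 × 3 = 663. M₁ = 39, y₁ ≡ 7 (mod 17). M₂ = 51, y₂ ≡ 12 (mod 13). M₃ = 221, y₃ ≡ 2 (mod 3). n = 14×39×7 + 8×51×12 + 0×221×2 ≡ 99 (mod 663)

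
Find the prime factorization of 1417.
13 × 109

Divide by primes starting from smallest:
1417 ÷ 13 = 109
109 ÷ 109 = 1

1417 = 13 × 109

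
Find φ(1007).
936

Prime factorization: 1007 = 19 × 53
Using the formula φ(n) = n × Π(1 - 1/p) for each prime factor p:
φ(1007) = 1007 × (1 - 1/19) × (1 - 1/53)
φ(1007) = 936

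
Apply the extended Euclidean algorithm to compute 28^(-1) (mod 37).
Extended GCD: 28(4) + 37(-3) = 1. So 28^(-1) ≡ 4 ≡ 4 (mod 37). Verify: 28 × 4 = 112 ≡ 1 (mod 37)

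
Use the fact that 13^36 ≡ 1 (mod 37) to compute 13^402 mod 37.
By Fermat: 13^{36} ≡ 1 (mod 37). 402 ≡ 6 (mod 36). So 13^{402} ≡ 13^{6} ≡ 11 (mod 37)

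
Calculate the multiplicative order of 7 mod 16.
Powers of 7 mod 16: 7^1≡7, 7^2≡1. Order = 2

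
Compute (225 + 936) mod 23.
11

(225 + 936) = 1161
1161 mod 23 = 11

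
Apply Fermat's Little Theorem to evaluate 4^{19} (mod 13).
4

By Fermat's Little Theorem, a^(p-1) ≡ 1 (mod p) for prime p and gcd(a, p) = 1
Here p = 13, so 4^12 ≡ 1 (mod 13)
We can reduce the exponent: 19 mod 12 = 7
So 4^19 ≡ 4^7 (mod 13)
Computing: 4^7 mod 13 = 4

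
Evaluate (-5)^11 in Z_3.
Using Fermat: (-5)^{2} ≡ 1 (mod 3). 11 ≡ 1 (mod 2). So (-5)^{11} ≡ (-5)^{1} ≡ 1 (mod 3)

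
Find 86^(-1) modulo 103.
6

Using Extended Euclidean Algorithm:
gcd(86, 103) = 1
Bezout coefficients: 86 × 6 + 103 × -5 = 1
So 86 × 6 ≡ 1 (mod 103)
The inverse is 6 mod 103 = 6
Verification: 86 × 6 = 516 = 5 × 103 + 1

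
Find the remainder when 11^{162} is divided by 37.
By Fermat: 11^{36} ≡ 1 (mod 37). 162 = 4×36 + 18. So 11^{162} ≡ 11^{18} ≡ 1 (mod 37)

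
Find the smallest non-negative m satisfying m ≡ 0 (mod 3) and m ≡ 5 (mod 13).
M = 3 × 13 = 39. M₁ = 13, y₁ ≡ 1 (mod 3). M₂ = 3, y₂ ≡ 9 (mod 13). m = 0×13×1 + 5×3×9 ≡ 18 (mod 39)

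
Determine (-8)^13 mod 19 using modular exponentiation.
Using repeated squaring. (-8) ≡ 11 (mod 19). 13 = 8 + 4 + 1 (binary 1101). Repeated squaring mod 19: 11^1 ≡ 11; 11^2 ≡ 11² = 121 ≡ 7; 11^4 ≡ 7² = 49 ≡ 11; 11^8 ≡ 11² = 121 ≡ 7. Multiply: (-8)^13 ≡ 11^8 × 11^4 × 11^1 ≡ 7 × 11 × 11 (mod 19): 7 × 11 = 77 ≡ 1; 1 × 11 = 11 ≡ 11. So (-8)^13 ≡ 11 (mod 19).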